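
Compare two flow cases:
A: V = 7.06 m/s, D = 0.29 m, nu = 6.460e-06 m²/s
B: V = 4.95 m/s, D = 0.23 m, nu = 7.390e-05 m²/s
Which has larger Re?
Re(A) = 316935, Re(B) = 15406. Answer: A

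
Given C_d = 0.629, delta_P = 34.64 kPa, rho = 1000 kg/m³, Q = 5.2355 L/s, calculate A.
Formula: Q = C_d A \sqrt{\frac{2 \Delta P}{\rho}}
Substituting knowns: 5.2355 = 0.629·A·√(2·(34.64·1000)/1000)·1000
Solving for A: A = (5.2355/1000)/(0.629·√(2·(34.64·1000)/1000)) = 0.001 m²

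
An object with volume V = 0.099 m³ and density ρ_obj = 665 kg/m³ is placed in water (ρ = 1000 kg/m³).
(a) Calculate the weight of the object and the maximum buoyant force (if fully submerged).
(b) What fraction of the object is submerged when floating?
(a) W=rho_obj*g*V=665*9.81*0.099=645.8 N; F_B(max)=rho*g*V=1000*9.81*0.099=971.2 N
(b) Floating fraction=rho_obj/rho=665/1000=0.665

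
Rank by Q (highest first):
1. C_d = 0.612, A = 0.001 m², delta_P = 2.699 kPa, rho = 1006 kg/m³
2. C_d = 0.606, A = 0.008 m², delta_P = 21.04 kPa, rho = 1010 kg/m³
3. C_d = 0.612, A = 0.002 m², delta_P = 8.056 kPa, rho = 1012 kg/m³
Case 1: Q = 1.418 L/s
Case 2: Q = 31.29 L/s
Case 3: Q = 4.884 L/s
Ranking (highest first): 2, 3, 1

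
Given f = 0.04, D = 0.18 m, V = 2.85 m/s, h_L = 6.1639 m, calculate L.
Formula: h_L = f \frac{L}{D} \frac{V^2}{2g}
Substituting knowns: 6.1639 = 0.04·(L/0.18)·2.85²/(2·9.81)
Solving for L: L = 6.1639·2·9.81·0.18/(0.04·2.85²) = 67 m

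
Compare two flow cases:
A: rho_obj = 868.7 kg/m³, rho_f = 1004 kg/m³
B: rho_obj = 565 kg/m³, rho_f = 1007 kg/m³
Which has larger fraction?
fraction(A) = 0.8652, fraction(B) = 0.5611. Answer: A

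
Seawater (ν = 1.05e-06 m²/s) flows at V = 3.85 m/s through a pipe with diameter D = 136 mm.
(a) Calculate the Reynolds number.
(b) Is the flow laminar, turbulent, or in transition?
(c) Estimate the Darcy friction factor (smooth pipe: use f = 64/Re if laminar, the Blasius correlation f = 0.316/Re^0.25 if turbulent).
(a) Re = V·D/ν = 3.85·0.136/1.05e-06 = 498670
(b) Flow regime: turbulent (Re > 4000)
(c) Friction factor: f = 0.316/Re^0.25 = 0.316/498670^0.25 = 0.01189 (Blasius is strictly valid for Re ≲ 1e5; used here as the smooth-pipe estimate the problem specifies)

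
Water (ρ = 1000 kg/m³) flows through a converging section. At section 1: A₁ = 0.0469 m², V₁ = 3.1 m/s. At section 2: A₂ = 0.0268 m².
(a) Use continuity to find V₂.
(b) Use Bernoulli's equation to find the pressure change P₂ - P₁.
(a) Continuity: A₁V₁=A₂V₂ -> V₂=A₁V₁/A₂=0.0469*3.1/0.0268=5.42 m/s
(b) Bernoulli: P₂-P₁=0.5*rho*(V₁^2-V₂^2)/1000=0.5*1000*(3.1^2-5.42^2)/1000=-9.883 kPa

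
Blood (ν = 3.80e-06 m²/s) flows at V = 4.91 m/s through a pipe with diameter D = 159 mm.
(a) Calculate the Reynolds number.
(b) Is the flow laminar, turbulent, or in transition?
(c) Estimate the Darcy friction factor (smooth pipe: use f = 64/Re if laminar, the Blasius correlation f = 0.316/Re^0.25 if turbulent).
(a) Re = V·D/ν = 4.91·0.159/3.80e-06 = 205440
(b) Flow regime: turbulent (Re > 4000)
(c) Friction factor: f = 0.316/Re^0.25 = 0.316/205440^0.25 = 0.01484 (Blasius is strictly valid for Re ≲ 1e5; used here as the smooth-pipe estimate the problem specifies)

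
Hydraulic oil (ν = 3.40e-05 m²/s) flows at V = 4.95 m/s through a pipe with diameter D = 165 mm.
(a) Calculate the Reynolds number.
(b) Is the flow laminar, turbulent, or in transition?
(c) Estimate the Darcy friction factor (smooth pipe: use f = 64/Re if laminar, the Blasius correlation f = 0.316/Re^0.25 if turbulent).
(a) Re = V·D/ν = 4.95·0.165/3.40e-05 = 24022
(b) Flow regime: turbulent (Re > 4000)
(c) Friction factor: f = 0.316/Re^0.25 = 0.316/24022^0.25 = 0.02538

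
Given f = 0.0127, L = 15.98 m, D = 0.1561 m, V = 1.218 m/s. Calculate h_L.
Formula: h_L = f \frac{L}{D} \frac{V^2}{2g}
h_L = 0.0127·(15.98/0.1561)·1.218²/(2·9.81) = 0.0983 m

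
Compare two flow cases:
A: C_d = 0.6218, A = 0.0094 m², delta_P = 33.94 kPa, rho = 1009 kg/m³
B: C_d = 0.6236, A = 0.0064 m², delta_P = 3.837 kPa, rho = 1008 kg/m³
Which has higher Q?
Q(A) = 47.94 L/s, Q(B) = 11.01 L/s. Answer: A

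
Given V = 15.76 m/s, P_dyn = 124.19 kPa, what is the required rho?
Formula: P_{dyn} = \frac{1}{2} \rho V^2
Substituting knowns: 124.19 = 0.5·rho·15.76²/1000
Solving for rho: rho = 2·(124.19·1000)/15.76² = 1000 kg/m³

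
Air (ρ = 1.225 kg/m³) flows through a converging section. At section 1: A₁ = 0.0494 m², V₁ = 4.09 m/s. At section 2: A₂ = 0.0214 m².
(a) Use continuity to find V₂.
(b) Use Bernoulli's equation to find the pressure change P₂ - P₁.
(a) Continuity: A₁V₁=A₂V₂ -> V₂=A₁V₁/A₂=0.0494*4.09/0.0214=9.44 m/s
(b) Bernoulli: P₂-P₁=0.5*rho*(V₁^2-V₂^2)/1000=0.5*1.225*(4.09^2-9.44^2)/1000=-0.04434 kPa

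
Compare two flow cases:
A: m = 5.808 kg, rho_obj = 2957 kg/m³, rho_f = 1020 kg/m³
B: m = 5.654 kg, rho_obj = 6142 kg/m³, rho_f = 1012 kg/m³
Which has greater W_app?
W_app(A) = 37.32 N, W_app(B) = 46.33 N. Answer: B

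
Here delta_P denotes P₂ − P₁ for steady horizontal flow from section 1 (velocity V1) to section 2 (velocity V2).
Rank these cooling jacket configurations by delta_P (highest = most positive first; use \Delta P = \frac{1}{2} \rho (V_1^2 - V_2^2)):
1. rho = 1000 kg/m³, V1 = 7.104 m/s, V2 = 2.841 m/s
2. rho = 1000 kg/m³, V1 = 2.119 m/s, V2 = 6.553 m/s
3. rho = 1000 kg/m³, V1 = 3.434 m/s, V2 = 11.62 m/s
Case 1: delta_P = 21.2 kPa
Case 2: delta_P = -19.23 kPa
Case 3: delta_P = -61.62 kPa
Ranking (highest first): 1, 2, 3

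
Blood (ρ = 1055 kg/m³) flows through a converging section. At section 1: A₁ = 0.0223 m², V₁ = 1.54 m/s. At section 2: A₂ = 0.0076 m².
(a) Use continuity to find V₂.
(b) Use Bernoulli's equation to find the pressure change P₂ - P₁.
(a) Continuity: A₁V₁=A₂V₂ -> V₂=A₁V₁/A₂=0.0223*1.54/0.0076=4.52 m/s
(b) Bernoulli: P₂-P₁=0.5*rho*(V₁^2-V₂^2)/1000=0.5*1055*(1.54^2-4.52^2)/1000=-9.526 kPa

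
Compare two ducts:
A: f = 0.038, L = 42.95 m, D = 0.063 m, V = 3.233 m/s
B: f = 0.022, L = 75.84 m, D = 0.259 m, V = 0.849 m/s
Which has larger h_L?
h_L(A) = 13.8 m, h_L(B) = 0.2367 m. Answer: A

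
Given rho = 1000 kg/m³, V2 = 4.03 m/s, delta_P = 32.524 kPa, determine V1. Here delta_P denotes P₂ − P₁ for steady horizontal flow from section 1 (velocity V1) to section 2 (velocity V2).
Formula: \Delta P = \frac{1}{2} \rho (V_1^2 - V_2^2)
Substituting knowns: 32.524 = 0.5·1000·(V1² − 4.03²)/1000
Solving for V1: V1 = √(4.03² + 2·(32.524·1000)/1000) = 9.016 m/s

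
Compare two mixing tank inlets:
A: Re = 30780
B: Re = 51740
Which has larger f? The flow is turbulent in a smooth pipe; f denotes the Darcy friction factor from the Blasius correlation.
f(A) = 0.02386, f(B) = 0.02095. Answer: A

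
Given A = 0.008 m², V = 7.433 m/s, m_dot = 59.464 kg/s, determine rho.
Formula: \dot{m} = \rho A V
Substituting knowns: 59.464 = rho·0.008·7.433
Solving for rho: rho = 59.464/(0.008·7.433) = 1000 kg/m³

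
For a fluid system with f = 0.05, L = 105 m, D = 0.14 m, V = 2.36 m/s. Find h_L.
Formula: h_L = f \frac{L}{D} \frac{V^2}{2g}
h_L = 0.05·(105/0.14)·2.36²/(2·9.81) = 10.65 m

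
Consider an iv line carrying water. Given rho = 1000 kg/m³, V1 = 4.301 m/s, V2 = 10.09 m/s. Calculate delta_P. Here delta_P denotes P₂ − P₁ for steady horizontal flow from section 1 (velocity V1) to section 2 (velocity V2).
Formula: \Delta P = \frac{1}{2} \rho (V_1^2 - V_2^2)
delta_P = 0.5·1000·(4.301² − 10.09²)/1000 = -41.65 kPa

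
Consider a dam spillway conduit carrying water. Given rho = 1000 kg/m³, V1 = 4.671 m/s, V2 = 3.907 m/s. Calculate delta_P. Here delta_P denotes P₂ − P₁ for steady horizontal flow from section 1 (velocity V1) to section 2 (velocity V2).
Formula: \Delta P = \frac{1}{2} \rho (V_1^2 - V_2^2)
delta_P = 0.5·1000·(4.671² − 3.907²)/1000 = 3.277 kPa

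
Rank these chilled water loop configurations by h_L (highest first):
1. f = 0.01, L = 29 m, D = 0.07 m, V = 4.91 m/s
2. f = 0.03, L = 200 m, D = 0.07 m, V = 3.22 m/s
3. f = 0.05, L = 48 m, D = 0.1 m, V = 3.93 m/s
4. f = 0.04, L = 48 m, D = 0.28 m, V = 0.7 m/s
Case 1: h_L = 5.091 m
Case 2: h_L = 45.3 m
Case 3: h_L = 18.89 m
Case 4: h_L = 0.1713 m
Ranking (highest first): 2, 3, 1, 4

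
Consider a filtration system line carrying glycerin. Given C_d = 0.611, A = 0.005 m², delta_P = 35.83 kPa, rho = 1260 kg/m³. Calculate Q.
Formula: Q = C_d A \sqrt{\frac{2 \Delta P}{\rho}}
Q = 0.611·0.005·√(2·(35.83·1000)/1260)·1000 = 23.04 L/s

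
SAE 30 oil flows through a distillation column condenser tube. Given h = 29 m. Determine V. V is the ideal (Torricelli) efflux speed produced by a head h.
Formula: V = \sqrt{2 g h}
V = √(2·9.81·29) = 23.85 m/s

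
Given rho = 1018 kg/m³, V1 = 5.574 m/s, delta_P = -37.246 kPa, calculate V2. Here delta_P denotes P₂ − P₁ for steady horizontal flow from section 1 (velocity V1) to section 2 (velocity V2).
Formula: \Delta P = \frac{1}{2} \rho (V_1^2 - V_2^2)
Substituting knowns: -37.246 = 0.5·1018·(5.574² − V2²)/1000
Solving for V2: V2 = √(5.574² − 2·(-37.246·1000)/1018) = 10.21 m/s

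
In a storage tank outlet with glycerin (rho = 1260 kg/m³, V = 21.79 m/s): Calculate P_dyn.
Formula: P_{dyn} = \frac{1}{2} \rho V^2
P_dyn = 0.5·1260·21.79²/1000 = 299.1 kPa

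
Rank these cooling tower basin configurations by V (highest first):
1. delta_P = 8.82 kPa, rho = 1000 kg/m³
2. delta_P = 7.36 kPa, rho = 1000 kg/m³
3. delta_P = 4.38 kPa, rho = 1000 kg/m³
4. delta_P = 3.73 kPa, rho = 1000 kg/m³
Case 1: V = 4.2 m/s
Case 2: V = 3.837 m/s
Case 3: V = 2.96 m/s
Case 4: V = 2.731 m/s
Ranking (highest first): 1, 2, 3, 4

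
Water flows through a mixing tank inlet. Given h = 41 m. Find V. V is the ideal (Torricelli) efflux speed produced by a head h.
Formula: V = \sqrt{2 g h}
V = √(2·9.81·41) = 28.36 m/s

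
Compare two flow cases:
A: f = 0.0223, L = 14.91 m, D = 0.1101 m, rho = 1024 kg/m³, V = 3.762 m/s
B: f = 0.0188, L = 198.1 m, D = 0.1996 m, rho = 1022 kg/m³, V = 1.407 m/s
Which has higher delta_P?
delta_P(A) = 21.88 kPa, delta_P(B) = 18.88 kPa. Answer: A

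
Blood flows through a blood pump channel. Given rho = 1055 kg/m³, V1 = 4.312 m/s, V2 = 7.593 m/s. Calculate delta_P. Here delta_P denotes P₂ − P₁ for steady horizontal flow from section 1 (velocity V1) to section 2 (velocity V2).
Formula: \Delta P = \frac{1}{2} \rho (V_1^2 - V_2^2)
delta_P = 0.5·1055·(4.312² − 7.593²)/1000 = -20.6 kPa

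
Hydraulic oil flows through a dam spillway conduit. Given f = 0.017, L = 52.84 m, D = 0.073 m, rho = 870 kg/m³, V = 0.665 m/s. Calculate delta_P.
Formula: \Delta P = f \frac{L}{D} \frac{\rho V^2}{2}
delta_P = 0.017·(52.84/0.073)·0.5·870·0.665²/1000 = 2.367 kPa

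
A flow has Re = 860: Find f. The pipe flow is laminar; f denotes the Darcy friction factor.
Formula: f = \frac{64}{Re}
f = 64/860 = 0.07442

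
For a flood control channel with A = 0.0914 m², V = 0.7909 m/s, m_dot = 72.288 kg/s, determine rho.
Formula: \dot{m} = \rho A V
Substituting knowns: 72.288 = rho·0.0914·0.7909
Solving for rho: rho = 72.288/(0.0914·0.7909) = 1000 kg/m³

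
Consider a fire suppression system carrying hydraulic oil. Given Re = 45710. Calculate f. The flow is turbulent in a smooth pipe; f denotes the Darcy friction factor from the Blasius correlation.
Formula: f = \frac{0.316}{Re^{0.25}}
f = 0.316/45710^0.25 = 0.02161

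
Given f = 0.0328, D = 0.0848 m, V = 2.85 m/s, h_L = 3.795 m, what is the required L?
Formula: h_L = f \frac{L}{D} \frac{V^2}{2g}
Substituting knowns: 3.795 = 0.0328·(L/0.0848)·2.85²/(2·9.81)
Solving for L: L = 3.795·2·9.81·0.0848/(0.0328·2.85²) = 23.7 m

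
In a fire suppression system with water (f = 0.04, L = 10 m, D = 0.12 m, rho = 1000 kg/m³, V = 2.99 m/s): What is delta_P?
Formula: \Delta P = f \frac{L}{D} \frac{\rho V^2}{2}
delta_P = 0.04·(10/0.12)·0.5·1000·2.99²/1000 = 14.9 kPa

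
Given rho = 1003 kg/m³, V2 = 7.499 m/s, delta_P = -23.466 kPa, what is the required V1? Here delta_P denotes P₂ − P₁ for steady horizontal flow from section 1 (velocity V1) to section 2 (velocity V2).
Formula: \Delta P = \frac{1}{2} \rho (V_1^2 - V_2^2)
Substituting knowns: -23.466 = 0.5·1003·(V1² − 7.499²)/1000
Solving for V1: V1 = √(7.499² + 2·(-23.466·1000)/1003) = 3.073 m/s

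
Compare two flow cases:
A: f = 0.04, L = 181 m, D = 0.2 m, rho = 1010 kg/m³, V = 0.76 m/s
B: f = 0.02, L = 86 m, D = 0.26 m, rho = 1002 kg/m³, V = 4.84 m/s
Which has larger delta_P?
delta_P(A) = 10.56 kPa, delta_P(B) = 77.64 kPa. Answer: B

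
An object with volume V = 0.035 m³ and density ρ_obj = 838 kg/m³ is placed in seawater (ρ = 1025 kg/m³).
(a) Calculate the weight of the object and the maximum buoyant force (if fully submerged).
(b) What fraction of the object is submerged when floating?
(a) W=rho_obj*g*V=838*9.81*0.035=287.7 N; F_B(max)=rho*g*V=1025*9.81*0.035=351.9 N
(b) Floating fraction=rho_obj/rho=838/1025=0.818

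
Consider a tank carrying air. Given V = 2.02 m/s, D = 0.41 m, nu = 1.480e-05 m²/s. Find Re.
Formula: Re = \frac{V D}{\nu}
Re = 2.02·0.41/1.480e-05 = 55959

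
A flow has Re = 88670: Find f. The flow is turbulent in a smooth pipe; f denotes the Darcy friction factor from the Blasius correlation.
Formula: f = \frac{0.316}{Re^{0.25}}
f = 0.316/88670^0.25 = 0.01831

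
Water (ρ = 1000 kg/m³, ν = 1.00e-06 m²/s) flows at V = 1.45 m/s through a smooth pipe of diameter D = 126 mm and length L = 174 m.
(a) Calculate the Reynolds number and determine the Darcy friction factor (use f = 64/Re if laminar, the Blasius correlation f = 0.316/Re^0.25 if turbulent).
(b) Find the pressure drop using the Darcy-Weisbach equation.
(a) Re = V·D/ν = 1.45·0.126/1.00e-06 = 182700 → turbulent (Re > 4000); f = 0.316/Re^0.25 = 0.316/182700^0.25 = 0.015285 (Blasius is strictly valid for Re ≲ 1e5; used here as the smooth-pipe estimate the problem specifies)
(b) Darcy-Weisbach: ΔP = f·(L/D)·½ρV²/1000 = 0.015285·(174/0.126)·½·1000·1.45²/1000 = 22.19 kPa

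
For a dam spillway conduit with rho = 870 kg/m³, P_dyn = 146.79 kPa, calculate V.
Formula: P_{dyn} = \frac{1}{2} \rho V^2
Substituting knowns: 146.79 = 0.5·870·V²/1000
Solving for V: V = √(2·(146.79·1000)/870) = 18.37 m/s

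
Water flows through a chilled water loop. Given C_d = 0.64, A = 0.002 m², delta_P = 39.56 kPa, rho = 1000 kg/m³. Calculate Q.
Formula: Q = C_d A \sqrt{\frac{2 \Delta P}{\rho}}
Q = 0.64·0.002·√(2·(39.56·1000)/1000)·1000 = 11.39 L/s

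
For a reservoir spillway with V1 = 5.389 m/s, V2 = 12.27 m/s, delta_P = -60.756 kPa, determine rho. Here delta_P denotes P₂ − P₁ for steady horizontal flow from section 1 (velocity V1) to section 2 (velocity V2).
Formula: \Delta P = \frac{1}{2} \rho (V_1^2 - V_2^2)
Substituting knowns: -60.756 = 0.5·rho·(5.389² − 12.27²)/1000
Solving for rho: rho = 2·(-60.756·1000)/(5.389² − 12.27²) = 1000 kg/m³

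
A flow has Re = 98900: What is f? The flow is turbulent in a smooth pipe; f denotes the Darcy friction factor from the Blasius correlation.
Formula: f = \frac{0.316}{Re^{0.25}}
f = 0.316/98900^0.25 = 0.01782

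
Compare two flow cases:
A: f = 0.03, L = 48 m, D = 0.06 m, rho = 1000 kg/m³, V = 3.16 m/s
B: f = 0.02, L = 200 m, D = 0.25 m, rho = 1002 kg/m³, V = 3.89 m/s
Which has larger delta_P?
delta_P(A) = 119.8 kPa, delta_P(B) = 121.3 kPa. Answer: B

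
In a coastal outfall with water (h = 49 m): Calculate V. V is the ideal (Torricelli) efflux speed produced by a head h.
Formula: V = \sqrt{2 g h}
V = √(2·9.81·49) = 31.01 m/s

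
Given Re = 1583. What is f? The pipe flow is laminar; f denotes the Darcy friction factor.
Formula: f = \frac{64}{Re}
f = 64/1583 = 0.04043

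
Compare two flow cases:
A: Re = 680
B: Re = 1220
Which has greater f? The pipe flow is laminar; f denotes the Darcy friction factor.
f(A) = 0.09412, f(B) = 0.05246. Answer: A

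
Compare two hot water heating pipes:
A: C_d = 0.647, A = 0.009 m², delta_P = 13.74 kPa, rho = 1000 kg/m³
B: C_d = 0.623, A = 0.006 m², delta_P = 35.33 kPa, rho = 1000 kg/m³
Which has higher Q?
Q(A) = 30.52 L/s, Q(B) = 31.42 L/s. Answer: B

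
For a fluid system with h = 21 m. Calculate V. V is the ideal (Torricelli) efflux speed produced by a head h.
Formula: V = \sqrt{2 g h}
V = √(2·9.81·21) = 20.3 m/s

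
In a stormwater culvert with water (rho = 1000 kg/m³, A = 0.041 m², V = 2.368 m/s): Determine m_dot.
Formula: \dot{m} = \rho A V
m_dot = 1000·0.041·2.368 = 97.09 kg/s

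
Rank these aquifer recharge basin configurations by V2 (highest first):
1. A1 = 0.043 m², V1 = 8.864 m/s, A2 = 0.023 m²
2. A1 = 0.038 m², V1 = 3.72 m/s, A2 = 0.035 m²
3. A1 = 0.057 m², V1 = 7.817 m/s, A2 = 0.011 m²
Case 1: V2 = 16.57 m/s
Case 2: V2 = 4.039 m/s
Case 3: V2 = 40.51 m/s
Ranking (highest first): 3, 1, 2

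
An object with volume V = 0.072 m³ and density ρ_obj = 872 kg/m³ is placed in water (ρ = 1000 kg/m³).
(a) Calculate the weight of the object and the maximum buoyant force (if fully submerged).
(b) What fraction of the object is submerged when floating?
(a) W=rho_obj*g*V=872*9.81*0.072=615.9 N; F_B(max)=rho*g*V=1000*9.81*0.072=706.3 N
(b) Floating fraction=rho_obj/rho=872/1000=0.872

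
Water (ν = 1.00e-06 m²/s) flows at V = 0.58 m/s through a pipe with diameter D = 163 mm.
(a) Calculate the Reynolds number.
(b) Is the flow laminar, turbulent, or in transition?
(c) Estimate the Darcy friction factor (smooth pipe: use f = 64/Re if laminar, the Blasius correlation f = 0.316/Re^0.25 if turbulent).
(a) Re = V·D/ν = 0.58·0.163/1.00e-06 = 94540
(b) Flow regime: turbulent (Re > 4000)
(c) Friction factor: f = 0.316/Re^0.25 = 0.316/94540^0.25 = 0.01802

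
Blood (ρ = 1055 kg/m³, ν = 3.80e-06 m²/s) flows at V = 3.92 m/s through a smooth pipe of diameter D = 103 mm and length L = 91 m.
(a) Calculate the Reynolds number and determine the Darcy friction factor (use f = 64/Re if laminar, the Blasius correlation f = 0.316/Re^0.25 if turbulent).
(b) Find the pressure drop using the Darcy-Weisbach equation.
(a) Re = V·D/ν = 3.92·0.103/3.80e-06 = 106250 → turbulent (Re > 4000); f = 0.316/Re^0.25 = 0.316/106250^0.25 = 0.017503 (Blasius is strictly valid for Re ≲ 1e5; used here as the smooth-pipe estimate the problem specifies)
(b) Darcy-Weisbach: ΔP = f·(L/D)·½ρV²/1000 = 0.017503·(91/0.103)·½·1055·3.92²/1000 = 125.3 kPa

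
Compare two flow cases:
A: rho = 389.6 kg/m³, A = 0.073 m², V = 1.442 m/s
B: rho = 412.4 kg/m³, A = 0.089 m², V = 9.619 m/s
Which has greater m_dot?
m_dot(A) = 41.01 kg/s, m_dot(B) = 353.1 kg/s. Answer: B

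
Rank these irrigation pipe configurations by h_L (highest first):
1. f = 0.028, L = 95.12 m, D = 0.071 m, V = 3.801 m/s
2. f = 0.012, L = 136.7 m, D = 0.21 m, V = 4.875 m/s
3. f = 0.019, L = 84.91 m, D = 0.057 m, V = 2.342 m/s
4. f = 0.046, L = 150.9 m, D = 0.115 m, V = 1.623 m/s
Case 1: h_L = 27.62 m
Case 2: h_L = 9.462 m
Case 3: h_L = 7.912 m
Case 4: h_L = 8.104 m
Ranking (highest first): 1, 2, 4, 3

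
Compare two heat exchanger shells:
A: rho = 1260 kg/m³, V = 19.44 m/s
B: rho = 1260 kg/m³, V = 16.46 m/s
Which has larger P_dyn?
P_dyn(A) = 238.1 kPa, P_dyn(B) = 170.7 kPa. Answer: A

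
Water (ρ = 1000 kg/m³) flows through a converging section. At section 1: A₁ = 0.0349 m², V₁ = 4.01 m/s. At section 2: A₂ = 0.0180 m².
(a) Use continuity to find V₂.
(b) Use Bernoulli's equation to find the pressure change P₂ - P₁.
(a) Continuity: A₁V₁=A₂V₂ -> V₂=A₁V₁/A₂=0.0349*4.01/0.0180=7.77 m/s
(b) Bernoulli: P₂-P₁=0.5*rho*(V₁^2-V₂^2)/1000=0.5*1000*(4.01^2-7.77^2)/1000=-22.15 kPa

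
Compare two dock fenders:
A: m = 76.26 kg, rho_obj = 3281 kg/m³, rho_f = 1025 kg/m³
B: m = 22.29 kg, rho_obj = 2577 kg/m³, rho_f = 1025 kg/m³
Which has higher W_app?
W_app(A) = 514.4 N, W_app(B) = 131.7 N. Answer: A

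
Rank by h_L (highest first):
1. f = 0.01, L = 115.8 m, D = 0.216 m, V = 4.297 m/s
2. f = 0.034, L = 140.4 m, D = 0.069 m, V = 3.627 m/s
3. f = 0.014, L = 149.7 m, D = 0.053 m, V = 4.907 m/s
Case 1: h_L = 5.045 m
Case 2: h_L = 46.39 m
Case 3: h_L = 48.53 m
Ranking (highest first): 3, 2, 1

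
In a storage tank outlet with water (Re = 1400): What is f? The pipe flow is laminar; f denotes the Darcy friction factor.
Formula: f = \frac{64}{Re}
f = 64/1400 = 0.04571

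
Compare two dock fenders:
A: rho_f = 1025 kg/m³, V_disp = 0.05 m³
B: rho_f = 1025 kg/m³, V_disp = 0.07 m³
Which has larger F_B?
F_B(A) = 502.8 N, F_B(B) = 703.9 N. Answer: B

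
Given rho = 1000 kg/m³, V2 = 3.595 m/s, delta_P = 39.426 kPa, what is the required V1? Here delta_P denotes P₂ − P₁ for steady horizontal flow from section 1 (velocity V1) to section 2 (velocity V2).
Formula: \Delta P = \frac{1}{2} \rho (V_1^2 - V_2^2)
Substituting knowns: 39.426 = 0.5·1000·(V1² − 3.595²)/1000
Solving for V1: V1 = √(3.595² + 2·(39.426·1000)/1000) = 9.58 m/s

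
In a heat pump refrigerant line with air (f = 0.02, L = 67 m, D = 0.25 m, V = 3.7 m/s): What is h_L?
Formula: h_L = f \frac{L}{D} \frac{V^2}{2g}
h_L = 0.02·(67/0.25)·3.7²/(2·9.81) = 3.74 m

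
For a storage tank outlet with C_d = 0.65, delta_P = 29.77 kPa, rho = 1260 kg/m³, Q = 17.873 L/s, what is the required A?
Formula: Q = C_d A \sqrt{\frac{2 \Delta P}{\rho}}
Substituting knowns: 17.873 = 0.65·A·√(2·(29.77·1000)/1260)·1000
Solving for A: A = (17.873/1000)/(0.65·√(2·(29.77·1000)/1260)) = 0.004 m²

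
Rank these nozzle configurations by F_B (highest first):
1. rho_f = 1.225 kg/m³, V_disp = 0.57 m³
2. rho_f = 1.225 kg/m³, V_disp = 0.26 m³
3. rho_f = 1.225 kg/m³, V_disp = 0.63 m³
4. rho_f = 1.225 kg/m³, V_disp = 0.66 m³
Case 1: F_B = 6.85 N
Case 2: F_B = 3.124 N
Case 3: F_B = 7.571 N
Case 4: F_B = 7.931 N
Ranking (highest first): 4, 3, 1, 2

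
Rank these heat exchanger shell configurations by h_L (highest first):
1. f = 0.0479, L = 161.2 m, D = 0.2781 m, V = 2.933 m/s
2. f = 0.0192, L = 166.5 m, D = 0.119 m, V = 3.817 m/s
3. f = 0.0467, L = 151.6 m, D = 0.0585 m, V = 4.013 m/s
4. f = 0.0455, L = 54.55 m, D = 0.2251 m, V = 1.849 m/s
Case 1: h_L = 12.17 m
Case 2: h_L = 19.95 m
Case 3: h_L = 99.33 m
Case 4: h_L = 1.921 m
Ranking (highest first): 3, 2, 1, 4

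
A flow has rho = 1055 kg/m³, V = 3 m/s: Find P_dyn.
Formula: P_{dyn} = \frac{1}{2} \rho V^2
P_dyn = 0.5·1055·3²/1000 = 4.747 kPa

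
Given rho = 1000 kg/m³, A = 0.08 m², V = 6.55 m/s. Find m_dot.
Formula: \dot{m} = \rho A V
m_dot = 1000·0.08·6.55 = 524 kg/s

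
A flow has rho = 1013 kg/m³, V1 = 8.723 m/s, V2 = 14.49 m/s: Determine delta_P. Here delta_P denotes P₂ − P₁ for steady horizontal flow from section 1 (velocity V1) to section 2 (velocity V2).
Formula: \Delta P = \frac{1}{2} \rho (V_1^2 - V_2^2)
delta_P = 0.5·1013·(8.723² − 14.49²)/1000 = -67.8 kPa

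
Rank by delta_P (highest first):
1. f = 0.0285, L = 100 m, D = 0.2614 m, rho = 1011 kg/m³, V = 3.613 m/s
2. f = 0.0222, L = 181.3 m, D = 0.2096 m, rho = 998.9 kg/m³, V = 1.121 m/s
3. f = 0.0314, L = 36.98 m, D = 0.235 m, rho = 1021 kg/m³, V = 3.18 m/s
Case 1: delta_P = 71.94 kPa
Case 2: delta_P = 12.05 kPa
Case 3: delta_P = 25.51 kPa
Ranking (highest first): 1, 3, 2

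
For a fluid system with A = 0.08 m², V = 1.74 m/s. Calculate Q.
Formula: Q = A V
Q = 0.08·1.74·1000 = 139.2 L/s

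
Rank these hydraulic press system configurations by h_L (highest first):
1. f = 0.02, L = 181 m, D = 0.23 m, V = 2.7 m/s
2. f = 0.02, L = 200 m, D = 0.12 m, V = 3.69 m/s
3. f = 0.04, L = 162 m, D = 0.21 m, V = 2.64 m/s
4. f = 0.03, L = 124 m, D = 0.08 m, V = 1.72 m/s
Case 1: h_L = 5.848 m
Case 2: h_L = 23.13 m
Case 3: h_L = 10.96 m
Case 4: h_L = 7.011 m
Ranking (highest first): 2, 3, 4, 1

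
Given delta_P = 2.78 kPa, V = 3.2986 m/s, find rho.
Formula: V = \sqrt{\frac{2 \Delta P}{\rho}}
Substituting knowns: 3.2986 = √(2·(2.78·1000)/rho)
Solving for rho: rho = 2·(2.78·1000)/3.2986² = 511 kg/m³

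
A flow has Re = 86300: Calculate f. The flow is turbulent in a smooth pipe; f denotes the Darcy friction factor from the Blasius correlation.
Formula: f = \frac{0.316}{Re^{0.25}}
f = 0.316/86300^0.25 = 0.01844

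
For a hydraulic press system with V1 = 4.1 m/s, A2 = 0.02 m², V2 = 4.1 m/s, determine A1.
Formula: V_2 = \frac{A_1 V_1}{A_2}
Substituting knowns: 4.1 = A1·4.1/0.02
Solving for A1: A1 = 4.1·0.02/4.1 = 0.02 m²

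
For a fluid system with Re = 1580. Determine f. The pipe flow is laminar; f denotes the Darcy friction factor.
Formula: f = \frac{64}{Re}
f = 64/1580 = 0.04051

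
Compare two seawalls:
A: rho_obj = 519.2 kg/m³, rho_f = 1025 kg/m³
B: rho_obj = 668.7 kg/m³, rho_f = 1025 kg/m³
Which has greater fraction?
fraction(A) = 0.5065, fraction(B) = 0.6524. Answer: B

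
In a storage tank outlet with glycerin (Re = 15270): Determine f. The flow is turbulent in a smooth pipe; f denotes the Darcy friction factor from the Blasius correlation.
Formula: f = \frac{0.316}{Re^{0.25}}
f = 0.316/15270^0.25 = 0.02843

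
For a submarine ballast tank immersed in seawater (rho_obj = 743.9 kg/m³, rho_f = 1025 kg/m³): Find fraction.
Formula: f_{sub} = \frac{\rho_{obj}}{\rho_f}
fraction = 743.9/1025 = 0.7258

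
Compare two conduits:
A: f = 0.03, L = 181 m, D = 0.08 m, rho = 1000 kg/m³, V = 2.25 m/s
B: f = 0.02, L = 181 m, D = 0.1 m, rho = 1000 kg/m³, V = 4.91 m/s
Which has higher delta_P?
delta_P(A) = 171.8 kPa, delta_P(B) = 436.4 kPa. Answer: B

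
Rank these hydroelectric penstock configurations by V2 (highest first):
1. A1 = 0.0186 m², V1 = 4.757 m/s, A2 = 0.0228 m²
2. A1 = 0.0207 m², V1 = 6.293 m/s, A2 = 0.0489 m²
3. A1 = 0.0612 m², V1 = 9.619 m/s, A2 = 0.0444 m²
Case 1: V2 = 3.881 m/s
Case 2: V2 = 2.664 m/s
Case 3: V2 = 13.26 m/s
Ranking (highest first): 3, 1, 2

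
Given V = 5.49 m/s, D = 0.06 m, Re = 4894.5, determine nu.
Formula: Re = \frac{V D}{\nu}
Substituting knowns: 4894.5 = 5.49·0.06/nu
Solving for nu: nu = 5.49·0.06/4894.5 = 6.730e-05 m²/s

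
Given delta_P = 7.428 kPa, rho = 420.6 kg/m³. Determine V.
Formula: V = \sqrt{\frac{2 \Delta P}{\rho}}
V = √(2·(7.428·1000)/420.6) = 5.943 m/s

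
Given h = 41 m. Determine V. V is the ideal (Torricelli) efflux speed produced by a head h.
Formula: V = \sqrt{2 g h}
V = √(2·9.81·41) = 28.36 m/s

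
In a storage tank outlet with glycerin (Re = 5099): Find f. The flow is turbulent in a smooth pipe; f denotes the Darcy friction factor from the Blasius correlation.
Formula: f = \frac{0.316}{Re^{0.25}}
f = 0.316/5099^0.25 = 0.0374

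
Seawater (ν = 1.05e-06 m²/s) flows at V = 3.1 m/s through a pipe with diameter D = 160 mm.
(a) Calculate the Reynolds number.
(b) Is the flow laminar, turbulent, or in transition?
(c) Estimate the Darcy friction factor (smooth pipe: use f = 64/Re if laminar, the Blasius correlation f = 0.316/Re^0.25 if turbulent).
(a) Re = V·D/ν = 3.1·0.16/1.05e-06 = 472380
(b) Flow regime: turbulent (Re > 4000)
(c) Friction factor: f = 0.316/Re^0.25 = 0.316/472380^0.25 = 0.01205 (Blasius is strictly valid for Re ≲ 1e5; used here as the smooth-pipe estimate the problem specifies)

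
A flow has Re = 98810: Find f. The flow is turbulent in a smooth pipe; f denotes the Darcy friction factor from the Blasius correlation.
Formula: f = \frac{0.316}{Re^{0.25}}
f = 0.316/98810^0.25 = 0.01782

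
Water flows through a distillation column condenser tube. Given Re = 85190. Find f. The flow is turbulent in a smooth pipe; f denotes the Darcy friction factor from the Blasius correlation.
Formula: f = \frac{0.316}{Re^{0.25}}
f = 0.316/85190^0.25 = 0.0185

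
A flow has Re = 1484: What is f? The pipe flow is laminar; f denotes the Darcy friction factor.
Formula: f = \frac{64}{Re}
f = 64/1484 = 0.04313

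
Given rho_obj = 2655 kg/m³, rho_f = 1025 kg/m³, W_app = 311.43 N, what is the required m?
Formula: W_{app} = mg\left(1 - \frac{\rho_f}{\rho_{obj}}\right)
Substituting knowns: 311.43 = m·9.81·(1 − 1025/2655)
Solving for m: m = 311.43/(9.81·(1 − 1025/2655)) = 51.71 kg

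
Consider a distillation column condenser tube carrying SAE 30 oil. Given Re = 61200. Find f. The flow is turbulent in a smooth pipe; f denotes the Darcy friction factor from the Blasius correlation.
Formula: f = \frac{0.316}{Re^{0.25}}
f = 0.316/61200^0.25 = 0.02009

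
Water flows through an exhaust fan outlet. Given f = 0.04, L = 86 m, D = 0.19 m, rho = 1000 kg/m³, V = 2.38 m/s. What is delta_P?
Formula: \Delta P = f \frac{L}{D} \frac{\rho V^2}{2}
delta_P = 0.04·(86/0.19)·0.5·1000·2.38²/1000 = 51.28 kPa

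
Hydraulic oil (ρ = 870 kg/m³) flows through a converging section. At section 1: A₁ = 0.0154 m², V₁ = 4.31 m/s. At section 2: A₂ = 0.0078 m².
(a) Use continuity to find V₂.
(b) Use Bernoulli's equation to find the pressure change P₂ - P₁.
(a) Continuity: A₁V₁=A₂V₂ -> V₂=A₁V₁/A₂=0.0154*4.31/0.0078=8.51 m/s
(b) Bernoulli: P₂-P₁=0.5*rho*(V₁^2-V₂^2)/1000=0.5*870*(4.31^2-8.51^2)/1000=-23.42 kPa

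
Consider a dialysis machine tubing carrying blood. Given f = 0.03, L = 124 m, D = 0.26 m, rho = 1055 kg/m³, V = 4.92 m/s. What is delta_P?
Formula: \Delta P = f \frac{L}{D} \frac{\rho V^2}{2}
delta_P = 0.03·(124/0.26)·0.5·1055·4.92²/1000 = 182.7 kPa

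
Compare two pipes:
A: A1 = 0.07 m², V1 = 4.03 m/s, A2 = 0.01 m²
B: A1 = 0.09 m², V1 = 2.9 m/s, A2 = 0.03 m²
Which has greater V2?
V2(A) = 28.21 m/s, V2(B) = 8.7 m/s. Answer: A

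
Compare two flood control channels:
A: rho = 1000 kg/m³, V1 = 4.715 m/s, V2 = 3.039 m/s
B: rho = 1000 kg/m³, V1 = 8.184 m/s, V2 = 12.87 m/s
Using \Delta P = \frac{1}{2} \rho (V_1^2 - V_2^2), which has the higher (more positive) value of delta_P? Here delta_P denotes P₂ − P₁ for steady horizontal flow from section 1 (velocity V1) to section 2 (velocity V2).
delta_P(A) = 6.498 kPa, delta_P(B) = -49.33 kPa. Answer: A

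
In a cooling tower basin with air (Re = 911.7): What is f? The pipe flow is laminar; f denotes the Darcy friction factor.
Formula: f = \frac{64}{Re}
f = 64/911.7 = 0.0702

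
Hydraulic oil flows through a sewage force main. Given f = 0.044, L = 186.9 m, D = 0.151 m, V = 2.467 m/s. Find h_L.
Formula: h_L = f \frac{L}{D} \frac{V^2}{2g}
h_L = 0.044·(186.9/0.151)·2.467²/(2·9.81) = 16.89 m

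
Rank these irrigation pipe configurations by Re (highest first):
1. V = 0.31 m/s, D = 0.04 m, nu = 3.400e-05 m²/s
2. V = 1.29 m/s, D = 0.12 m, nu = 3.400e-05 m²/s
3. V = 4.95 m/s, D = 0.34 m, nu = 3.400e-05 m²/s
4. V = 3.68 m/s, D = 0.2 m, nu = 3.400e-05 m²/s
Case 1: Re = 364.7
Case 2: Re = 4553
Case 3: Re = 49500
Case 4: Re = 21647
Ranking (highest first): 3, 4, 2, 1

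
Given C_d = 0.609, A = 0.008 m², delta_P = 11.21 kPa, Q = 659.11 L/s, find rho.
Formula: Q = C_d A \sqrt{\frac{2 \Delta P}{\rho}}
Substituting knowns: 659.11 = 0.609·0.008·√(2·(11.21·1000)/rho)·1000
Solving for rho: rho = 2·(11.21·1000)/((659.11/1000)/(0.609·0.008))² = 1.225 kg/m³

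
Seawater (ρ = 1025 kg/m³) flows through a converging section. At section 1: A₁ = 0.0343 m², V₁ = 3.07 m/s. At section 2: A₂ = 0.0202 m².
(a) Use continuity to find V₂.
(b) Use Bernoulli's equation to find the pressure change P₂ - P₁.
(a) Continuity: A₁V₁=A₂V₂ -> V₂=A₁V₁/A₂=0.0343*3.07/0.0202=5.21 m/s
(b) Bernoulli: P₂-P₁=0.5*rho*(V₁^2-V₂^2)/1000=0.5*1025*(3.07^2-5.21^2)/1000=-9.081 kPa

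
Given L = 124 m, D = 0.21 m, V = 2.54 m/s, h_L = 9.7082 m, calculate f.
Formula: h_L = f \frac{L}{D} \frac{V^2}{2g}
Substituting knowns: 9.7082 = f·(124/0.21)·2.54²/(2·9.81)
Solving for f: f = 9.7082·2·9.81/((124/0.21)·2.54²) = 0.05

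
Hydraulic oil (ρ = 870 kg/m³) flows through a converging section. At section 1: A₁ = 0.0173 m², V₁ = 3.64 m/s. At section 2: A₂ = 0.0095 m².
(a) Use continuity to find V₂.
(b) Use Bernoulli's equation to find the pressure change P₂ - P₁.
(a) Continuity: A₁V₁=A₂V₂ -> V₂=A₁V₁/A₂=0.0173*3.64/0.0095=6.63 m/s
(b) Bernoulli: P₂-P₁=0.5*rho*(V₁^2-V₂^2)/1000=0.5*870*(3.64^2-6.63^2)/1000=-13.36 kPa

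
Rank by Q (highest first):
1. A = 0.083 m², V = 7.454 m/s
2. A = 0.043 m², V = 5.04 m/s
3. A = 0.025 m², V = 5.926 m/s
Case 1: Q = 618.7 L/s
Case 2: Q = 216.7 L/s
Case 3: Q = 148.2 L/s
Ranking (highest first): 1, 2, 3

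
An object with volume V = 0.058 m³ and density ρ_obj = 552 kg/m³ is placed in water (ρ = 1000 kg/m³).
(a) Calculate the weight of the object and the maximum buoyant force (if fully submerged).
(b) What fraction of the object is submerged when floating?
(a) W=rho_obj*g*V=552*9.81*0.058=314.1 N; F_B(max)=rho*g*V=1000*9.81*0.058=569.0 N
(b) Floating fraction=rho_obj/rho=552/1000=0.552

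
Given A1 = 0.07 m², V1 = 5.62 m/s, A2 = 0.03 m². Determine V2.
Formula: V_2 = \frac{A_1 V_1}{A_2}
V2 = 0.07·5.62/0.03 = 13.11 m/s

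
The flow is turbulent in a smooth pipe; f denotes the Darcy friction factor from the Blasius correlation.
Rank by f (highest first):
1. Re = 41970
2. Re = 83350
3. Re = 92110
Case 1: f = 0.02208
Case 2: f = 0.0186
Case 3: f = 0.01814
Ranking (highest first): 1, 2, 3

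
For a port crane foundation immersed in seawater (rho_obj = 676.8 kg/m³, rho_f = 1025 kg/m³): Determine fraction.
Formula: f_{sub} = \frac{\rho_{obj}}{\rho_f}
fraction = 676.8/1025 = 0.6603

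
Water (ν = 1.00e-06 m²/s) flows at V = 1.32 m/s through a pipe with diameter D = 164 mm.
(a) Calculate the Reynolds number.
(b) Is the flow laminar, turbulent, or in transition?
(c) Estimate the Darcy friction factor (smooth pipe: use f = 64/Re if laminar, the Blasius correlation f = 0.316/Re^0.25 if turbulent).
(a) Re = V·D/ν = 1.32·0.164/1.00e-06 = 216480
(b) Flow regime: turbulent (Re > 4000)
(c) Friction factor: f = 0.316/Re^0.25 = 0.316/216480^0.25 = 0.01465 (Blasius is strictly valid for Re ≲ 1e5; used here as the smooth-pipe estimate the problem specifies)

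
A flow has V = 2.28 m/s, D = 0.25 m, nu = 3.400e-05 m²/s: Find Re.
Formula: Re = \frac{V D}{\nu}
Re = 2.28·0.25/3.400e-05 = 16765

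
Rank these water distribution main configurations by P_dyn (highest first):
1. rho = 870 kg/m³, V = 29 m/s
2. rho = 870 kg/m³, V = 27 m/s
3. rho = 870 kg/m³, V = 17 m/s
Case 1: P_dyn = 365.8 kPa
Case 2: P_dyn = 317.1 kPa
Case 3: P_dyn = 125.7 kPa
Ranking (highest first): 1, 2, 3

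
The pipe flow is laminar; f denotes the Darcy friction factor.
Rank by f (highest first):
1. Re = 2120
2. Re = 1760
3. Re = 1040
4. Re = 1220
Case 1: f = 0.03019
Case 2: f = 0.03636
Case 3: f = 0.06154
Case 4: f = 0.05246
Ranking (highest first): 3, 4, 2, 1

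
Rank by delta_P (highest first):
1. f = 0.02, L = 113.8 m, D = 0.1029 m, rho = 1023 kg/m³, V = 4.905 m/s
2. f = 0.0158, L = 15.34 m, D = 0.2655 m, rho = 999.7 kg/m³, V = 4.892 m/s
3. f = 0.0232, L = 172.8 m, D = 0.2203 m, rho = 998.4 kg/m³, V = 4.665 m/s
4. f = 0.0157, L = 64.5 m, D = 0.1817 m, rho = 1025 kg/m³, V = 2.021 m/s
Case 1: delta_P = 272.2 kPa
Case 2: delta_P = 10.92 kPa
Case 3: delta_P = 197.7 kPa
Case 4: delta_P = 11.67 kPa
Ranking (highest first): 1, 3, 4, 2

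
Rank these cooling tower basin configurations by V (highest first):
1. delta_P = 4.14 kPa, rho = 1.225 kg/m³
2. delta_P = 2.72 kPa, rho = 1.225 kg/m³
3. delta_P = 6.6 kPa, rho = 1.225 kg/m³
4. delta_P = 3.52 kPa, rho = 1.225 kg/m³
Case 1: V = 82.21 m/s
Case 2: V = 66.64 m/s
Case 3: V = 103.8 m/s
Case 4: V = 75.81 m/s
Ranking (highest first): 3, 1, 4, 2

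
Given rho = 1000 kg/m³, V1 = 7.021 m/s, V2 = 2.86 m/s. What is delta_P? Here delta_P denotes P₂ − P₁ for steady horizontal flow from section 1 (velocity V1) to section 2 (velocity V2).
Formula: \Delta P = \frac{1}{2} \rho (V_1^2 - V_2^2)
delta_P = 0.5·1000·(7.021² − 2.86²)/1000 = 20.56 kPa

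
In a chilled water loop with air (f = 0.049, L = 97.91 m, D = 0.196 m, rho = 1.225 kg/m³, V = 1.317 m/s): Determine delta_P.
Formula: \Delta P = f \frac{L}{D} \frac{\rho V^2}{2}
delta_P = 0.049·(97.91/0.196)·0.5·1.225·1.317²/1000 = 0.026 kPa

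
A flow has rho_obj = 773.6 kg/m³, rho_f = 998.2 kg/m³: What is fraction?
Formula: f_{sub} = \frac{\rho_{obj}}{\rho_f}
fraction = 773.6/998.2 = 0.775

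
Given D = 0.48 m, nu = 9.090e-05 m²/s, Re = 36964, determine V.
Formula: Re = \frac{V D}{\nu}
Substituting knowns: 36964 = V·0.48/9.090e-05
Solving for V: V = 36964·9.090e-05/0.48 = 7 m/s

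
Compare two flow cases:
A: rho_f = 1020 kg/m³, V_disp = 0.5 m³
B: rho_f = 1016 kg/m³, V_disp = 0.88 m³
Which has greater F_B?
F_B(A) = 5003 N, F_B(B) = 8771 N. Answer: B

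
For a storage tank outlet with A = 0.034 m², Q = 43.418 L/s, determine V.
Formula: Q = A V
Substituting knowns: 43.418 = 0.034·V·1000
Solving for V: V = (43.418/1000)/0.034 = 1.277 m/s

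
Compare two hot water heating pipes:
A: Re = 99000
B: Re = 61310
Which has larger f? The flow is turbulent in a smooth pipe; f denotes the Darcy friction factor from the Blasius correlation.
f(A) = 0.01781, f(B) = 0.02008. Answer: B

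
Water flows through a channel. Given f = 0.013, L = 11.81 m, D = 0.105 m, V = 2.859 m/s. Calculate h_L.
Formula: h_L = f \frac{L}{D} \frac{V^2}{2g}
h_L = 0.013·(11.81/0.105)·2.859²/(2·9.81) = 0.6092 m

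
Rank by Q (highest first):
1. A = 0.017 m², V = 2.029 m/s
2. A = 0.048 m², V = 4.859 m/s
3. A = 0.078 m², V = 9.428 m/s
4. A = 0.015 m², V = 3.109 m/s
Case 1: Q = 34.49 L/s
Case 2: Q = 233.2 L/s
Case 3: Q = 735.4 L/s
Case 4: Q = 46.63 L/s
Ranking (highest first): 3, 2, 4, 1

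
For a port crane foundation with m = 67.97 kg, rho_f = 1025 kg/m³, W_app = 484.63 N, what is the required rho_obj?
Formula: W_{app} = mg\left(1 - \frac{\rho_f}{\rho_{obj}}\right)
Substituting knowns: 484.63 = 67.97·9.81·(1 − 1025/rho_obj)
Solving for rho_obj: rho_obj = 1025/(1 − 484.63/(67.97·9.81)) = 3752 kg/m³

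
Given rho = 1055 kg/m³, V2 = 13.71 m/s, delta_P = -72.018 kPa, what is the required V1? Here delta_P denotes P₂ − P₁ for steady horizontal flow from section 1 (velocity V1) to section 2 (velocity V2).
Formula: \Delta P = \frac{1}{2} \rho (V_1^2 - V_2^2)
Substituting knowns: -72.018 = 0.5·1055·(V1² − 13.71²)/1000
Solving for V1: V1 = √(13.71² + 2·(-72.018·1000)/1055) = 7.172 m/s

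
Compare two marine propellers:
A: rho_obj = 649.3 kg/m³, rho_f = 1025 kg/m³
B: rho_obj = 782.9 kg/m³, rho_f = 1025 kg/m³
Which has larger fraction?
fraction(A) = 0.6335, fraction(B) = 0.7638. Answer: B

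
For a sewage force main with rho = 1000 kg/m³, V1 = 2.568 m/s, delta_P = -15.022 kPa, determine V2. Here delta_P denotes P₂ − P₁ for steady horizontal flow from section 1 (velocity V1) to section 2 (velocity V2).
Formula: \Delta P = \frac{1}{2} \rho (V_1^2 - V_2^2)
Substituting knowns: -15.022 = 0.5·1000·(2.568² − V2²)/1000
Solving for V2: V2 = √(2.568² − 2·(-15.022·1000)/1000) = 6.053 m/s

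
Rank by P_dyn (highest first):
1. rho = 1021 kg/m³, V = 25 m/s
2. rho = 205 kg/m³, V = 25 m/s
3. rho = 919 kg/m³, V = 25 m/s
Case 1: P_dyn = 319.1 kPa
Case 2: P_dyn = 64.06 kPa
Case 3: P_dyn = 287.2 kPa
Ranking (highest first): 1, 3, 2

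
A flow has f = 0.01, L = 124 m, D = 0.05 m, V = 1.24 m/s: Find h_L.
Formula: h_L = f \frac{L}{D} \frac{V^2}{2g}
h_L = 0.01·(124/0.05)·1.24²/(2·9.81) = 1.944 m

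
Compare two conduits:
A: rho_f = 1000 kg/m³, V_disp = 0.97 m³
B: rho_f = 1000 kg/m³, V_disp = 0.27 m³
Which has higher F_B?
F_B(A) = 9516 N, F_B(B) = 2649 N. Answer: A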